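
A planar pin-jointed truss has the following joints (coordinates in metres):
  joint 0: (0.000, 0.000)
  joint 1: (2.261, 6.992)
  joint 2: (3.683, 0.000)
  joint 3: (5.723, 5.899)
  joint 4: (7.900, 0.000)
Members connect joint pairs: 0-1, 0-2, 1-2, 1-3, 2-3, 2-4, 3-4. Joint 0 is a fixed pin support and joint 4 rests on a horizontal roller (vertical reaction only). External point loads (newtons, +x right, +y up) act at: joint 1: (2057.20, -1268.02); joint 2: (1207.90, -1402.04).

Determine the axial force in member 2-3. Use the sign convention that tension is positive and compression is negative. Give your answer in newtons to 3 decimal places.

N=5 nodes, M=7 members, R=3 reactions → 2N=10, M+R=10
member 0 (0-1): L=7.3485, (cx,cy)=(0.3077,0.9515)
member 1 (0-2): L=3.6830, (cx,cy)=(1.0000,0.0000)
member 2 (1-2): L=7.1351, (cx,cy)=(0.1993,-0.9799)
member 3 (1-3): L=3.6304, (cx,cy)=(0.9536,-0.3011)
member 4 (2-3): L=6.2418, (cx,cy)=(0.3268,0.9451)
member 5 (2-4): L=4.2170, (cx,cy)=(1.0000,0.0000)
member 6 (3-4): L=6.2879, (cx,cy)=(0.3462,-0.9382)
solve A·x = −loads:
  F[0-1] = +175.7638 N (tension)
  F[0-2] = +3211.0205 N (tension)
  F[1-2] = -875.4945 N (compression)
  F[1-3] = -1917.6088 N (compression)
  F[2-3] = +2391.2938 N (tension)
  F[2-4] = +1047.0921 N (tension)
  F[3-4] = -3024.3442 N (compression)
  Rx@0 = -3265.1000 N
  Ry@0 = -167.2373 N
  Ry@4 = +2837.2973 N

2391.294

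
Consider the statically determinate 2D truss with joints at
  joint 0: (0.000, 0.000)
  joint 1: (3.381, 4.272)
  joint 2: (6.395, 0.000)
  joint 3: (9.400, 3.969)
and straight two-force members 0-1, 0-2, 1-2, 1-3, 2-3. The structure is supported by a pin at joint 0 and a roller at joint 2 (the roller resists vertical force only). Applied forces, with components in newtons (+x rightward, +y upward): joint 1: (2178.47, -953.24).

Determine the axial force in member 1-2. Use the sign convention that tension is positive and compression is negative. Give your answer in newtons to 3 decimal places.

-2397.778

N=4 nodes, M=5 members, R=3 reactions → 2N=8, M+R=8
member 0 (0-1): L=5.4480, (cx,cy)=(0.6206,0.7841)
member 1 (0-2): L=6.3950, (cx,cy)=(1.0000,0.0000)
member 2 (1-2): L=5.2282, (cx,cy)=(0.5765,-0.8171)
member 3 (1-3): L=6.0266, (cx,cy)=(0.9987,-0.0503)
member 4 (2-3): L=4.9783, (cx,cy)=(0.6036,0.7973)
solve A·x = −loads:
  F[0-1] = +1282.9398 N (tension)
  F[0-2] = +1382.2902 N (tension)
  F[1-2] = -2397.7783 N (compression)
  F[1-3] = -0.0000 N (compression)
  F[2-3] = +0.0000 N (tension)
  Rx@0 = -2178.4700 N
  Ry@0 = -1005.9982 N
  Ry@2 = +1959.2382 N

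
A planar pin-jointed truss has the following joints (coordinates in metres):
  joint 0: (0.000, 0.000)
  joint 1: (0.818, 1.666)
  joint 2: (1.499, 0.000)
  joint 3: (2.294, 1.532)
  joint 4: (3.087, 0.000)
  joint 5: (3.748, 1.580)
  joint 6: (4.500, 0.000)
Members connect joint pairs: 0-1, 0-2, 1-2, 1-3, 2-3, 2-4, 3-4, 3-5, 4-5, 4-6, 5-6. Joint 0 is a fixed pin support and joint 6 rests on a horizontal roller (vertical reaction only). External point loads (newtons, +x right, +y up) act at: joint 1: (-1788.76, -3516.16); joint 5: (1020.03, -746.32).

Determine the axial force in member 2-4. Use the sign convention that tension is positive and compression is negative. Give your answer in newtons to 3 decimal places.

N=7 nodes, M=11 members, R=3 reactions → 2N=14, M+R=14
member 0 (0-1): L=1.8560, (cx,cy)=(0.4407,0.8976)
member 1 (0-2): L=1.4990, (cx,cy)=(1.0000,0.0000)
member 2 (1-2): L=1.7998, (cx,cy)=(0.3784,-0.9257)
member 3 (1-3): L=1.4821, (cx,cy)=(0.9959,-0.0904)
member 4 (2-3): L=1.7260, (cx,cy)=(0.4606,0.8876)
member 5 (2-4): L=1.5880, (cx,cy)=(1.0000,0.0000)
member 6 (3-4): L=1.7251, (cx,cy)=(0.4597,-0.8881)
member 7 (3-5): L=1.4548, (cx,cy)=(0.9995,0.0330)
member 8 (4-5): L=1.7127, (cx,cy)=(0.3859,0.9225)
member 9 (4-6): L=1.4130, (cx,cy)=(1.0000,0.0000)
member 10 (5-6): L=1.7498, (cx,cy)=(0.4298,-0.9029)
solve A·x = −loads:
  F[0-1] = -3682.7971 N (compression)
  F[0-2] = +854.4125 N (tension)
  F[1-2] = -252.8685 N (compression)
  F[1-3] = +262.3708 N (tension)
  F[2-3] = +263.7079 N (tension)
  F[2-4] = +637.2687 N (tension)
  F[3-4] = -218.8870 N (compression)
  F[3-5] = +483.6450 N (tension)
  F[4-5] = +210.7145 N (tension)
  F[4-6] = +455.3248 N (tension)
  F[5-6] = -1059.4959 N (compression)
  Rx@0 = +768.7300 N
  Ry@0 = +3305.8134 N
  Ry@6 = +956.6666 N

637.269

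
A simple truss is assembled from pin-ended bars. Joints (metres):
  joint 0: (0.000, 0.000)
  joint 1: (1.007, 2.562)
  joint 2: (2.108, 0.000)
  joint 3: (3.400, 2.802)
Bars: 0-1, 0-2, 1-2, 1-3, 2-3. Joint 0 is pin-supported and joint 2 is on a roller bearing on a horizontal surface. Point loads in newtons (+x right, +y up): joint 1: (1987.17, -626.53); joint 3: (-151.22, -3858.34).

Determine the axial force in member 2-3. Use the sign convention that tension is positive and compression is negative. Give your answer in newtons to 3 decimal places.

-4437.252

N=4 nodes, M=5 members, R=3 reactions → 2N=8, M+R=8
member 0 (0-1): L=2.7528, (cx,cy)=(0.3658,0.9307)
member 1 (0-2): L=2.1080, (cx,cy)=(1.0000,0.0000)
member 2 (1-2): L=2.7886, (cx,cy)=(0.3948,-0.9188)
member 3 (1-3): L=2.4050, (cx,cy)=(0.9950,0.0998)
member 4 (2-3): L=3.0855, (cx,cy)=(0.4187,0.9081)
solve A·x = −loads:
  F[0-1] = +4568.3292 N (tension)
  F[0-2] = +164.8108 N (tension)
  F[1-2] = -5123.2902 N (compression)
  F[1-3] = +1715.3501 N (tension)
  F[2-3] = -4437.2523 N (compression)
  Rx@0 = -1835.9500 N
  Ry@0 = -4251.6968 N
  Ry@2 = +8736.5668 N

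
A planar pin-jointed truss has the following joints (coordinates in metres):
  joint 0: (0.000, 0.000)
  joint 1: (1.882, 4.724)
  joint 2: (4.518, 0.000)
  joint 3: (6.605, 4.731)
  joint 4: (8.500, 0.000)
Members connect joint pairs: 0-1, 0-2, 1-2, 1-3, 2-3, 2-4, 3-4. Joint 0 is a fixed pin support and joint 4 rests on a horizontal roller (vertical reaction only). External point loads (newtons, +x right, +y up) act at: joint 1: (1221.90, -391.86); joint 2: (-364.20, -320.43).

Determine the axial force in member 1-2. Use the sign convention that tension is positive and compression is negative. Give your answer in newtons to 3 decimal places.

-706.451

N=5 nodes, M=7 members, R=3 reactions → 2N=10, M+R=10
member 0 (0-1): L=5.0851, (cx,cy)=(0.3701,0.9290)
member 1 (0-2): L=4.5180, (cx,cy)=(1.0000,0.0000)
member 2 (1-2): L=5.4097, (cx,cy)=(0.4873,-0.8732)
member 3 (1-3): L=4.7230, (cx,cy)=(1.0000,0.0015)
member 4 (2-3): L=5.1709, (cx,cy)=(0.4036,0.9149)
member 5 (2-4): L=3.9820, (cx,cy)=(1.0000,0.0000)
member 6 (3-4): L=5.0964, (cx,cy)=(0.3718,-0.9283)
solve A·x = −loads:
  F[0-1] = +240.9918 N (tension)
  F[0-2] = +768.5085 N (tension)
  F[1-2] = -706.4513 N (compression)
  F[1-3] = -788.4737 N (compression)
  F[2-3] = +1024.4886 N (tension)
  F[2-4] = +374.9822 N (tension)
  F[3-4] = -1008.4764 N (compression)
  Rx@0 = -857.7000 N
  Ry@0 = -223.8793 N
  Ry@4 = +936.1693 N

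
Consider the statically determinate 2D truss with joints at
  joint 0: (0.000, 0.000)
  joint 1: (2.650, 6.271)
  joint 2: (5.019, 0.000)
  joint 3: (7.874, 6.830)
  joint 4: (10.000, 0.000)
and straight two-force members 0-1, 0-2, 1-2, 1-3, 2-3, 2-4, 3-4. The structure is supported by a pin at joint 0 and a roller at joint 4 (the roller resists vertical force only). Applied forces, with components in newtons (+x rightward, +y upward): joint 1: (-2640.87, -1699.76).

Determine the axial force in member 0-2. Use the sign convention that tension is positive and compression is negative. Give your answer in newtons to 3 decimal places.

N=5 nodes, M=7 members, R=3 reactions → 2N=10, M+R=10
member 0 (0-1): L=6.8079, (cx,cy)=(0.3893,0.9211)
member 1 (0-2): L=5.0190, (cx,cy)=(1.0000,0.0000)
member 2 (1-2): L=6.7036, (cx,cy)=(0.3534,-0.9355)
member 3 (1-3): L=5.2538, (cx,cy)=(0.9943,0.1064)
member 4 (2-3): L=7.4027, (cx,cy)=(0.3857,0.9226)
member 5 (2-4): L=4.9810, (cx,cy)=(1.0000,0.0000)
member 6 (3-4): L=7.1532, (cx,cy)=(0.2972,-0.9548)
solve A·x = −loads:
  F[0-1] = -3154.1789 N (compression)
  F[0-2] = -1413.1001 N (compression)
  F[1-2] = +1394.1004 N (tension)
  F[1-3] = +925.6870 N (tension)
  F[2-3] = -1413.4980 N (compression)
  F[2-4] = -375.2882 N (compression)
  F[3-4] = +1262.7117 N (tension)
  Rx@0 = +2640.8700 N
  Ry@0 = +2905.4132 N
  Ry@4 = -1205.6532 N

-1413.100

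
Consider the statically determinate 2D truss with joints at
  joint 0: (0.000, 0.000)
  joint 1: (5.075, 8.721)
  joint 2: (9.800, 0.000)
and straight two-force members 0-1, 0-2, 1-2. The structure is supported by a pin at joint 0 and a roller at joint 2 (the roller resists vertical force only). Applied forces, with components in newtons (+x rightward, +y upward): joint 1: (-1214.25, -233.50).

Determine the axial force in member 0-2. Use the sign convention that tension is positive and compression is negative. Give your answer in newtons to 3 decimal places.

-519.928

N=3 nodes, M=3 members, R=3 reactions → 2N=6, M+R=6
member 0 (0-1): L=10.0902, (cx,cy)=(0.5030,0.8643)
member 1 (0-2): L=9.8000, (cx,cy)=(1.0000,0.0000)
member 2 (1-2): L=9.9187, (cx,cy)=(0.4764,-0.8792)
solve A·x = −loads:
  F[0-1] = -1380.4576 N (compression)
  F[0-2] = -519.9282 N (compression)
  F[1-2] = +1091.4359 N (tension)
  Rx@0 = +1214.2500 N
  Ry@0 = +1193.1390 N
  Ry@2 = -959.6390 N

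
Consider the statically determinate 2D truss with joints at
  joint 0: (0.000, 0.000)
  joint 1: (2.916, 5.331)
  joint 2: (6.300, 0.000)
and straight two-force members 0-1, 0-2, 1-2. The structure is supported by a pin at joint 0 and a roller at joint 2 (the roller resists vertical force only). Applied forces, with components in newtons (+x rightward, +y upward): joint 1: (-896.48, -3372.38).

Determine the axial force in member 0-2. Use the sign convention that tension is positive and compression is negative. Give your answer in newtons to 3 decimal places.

509.306

N=3 nodes, M=3 members, R=3 reactions → 2N=6, M+R=6
member 0 (0-1): L=6.0764, (cx,cy)=(0.4799,0.8773)
member 1 (0-2): L=6.3000, (cx,cy)=(1.0000,0.0000)
member 2 (1-2): L=6.3144, (cx,cy)=(0.5359,-0.8443)
solve A·x = −loads:
  F[0-1] = -2929.3947 N (compression)
  F[0-2] = +509.3059 N (tension)
  F[1-2] = -950.3355 N (compression)
  Rx@0 = +896.4800 N
  Ry@0 = +2570.0427 N
  Ry@2 = +802.3373 N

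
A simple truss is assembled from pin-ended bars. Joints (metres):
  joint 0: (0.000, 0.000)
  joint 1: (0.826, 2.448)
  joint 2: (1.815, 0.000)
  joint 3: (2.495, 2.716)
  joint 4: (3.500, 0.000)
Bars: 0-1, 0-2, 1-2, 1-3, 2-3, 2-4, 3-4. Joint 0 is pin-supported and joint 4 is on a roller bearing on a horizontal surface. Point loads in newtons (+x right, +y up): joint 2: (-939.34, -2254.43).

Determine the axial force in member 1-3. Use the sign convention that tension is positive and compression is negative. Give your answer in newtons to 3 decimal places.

N=5 nodes, M=7 members, R=3 reactions → 2N=10, M+R=10
member 0 (0-1): L=2.5836, (cx,cy)=(0.3197,0.9475)
member 1 (0-2): L=1.8150, (cx,cy)=(1.0000,0.0000)
member 2 (1-2): L=2.6402, (cx,cy)=(0.3746,-0.9272)
member 3 (1-3): L=1.6904, (cx,cy)=(0.9874,0.1585)
member 4 (2-3): L=2.7998, (cx,cy)=(0.2429,0.9701)
member 5 (2-4): L=1.6850, (cx,cy)=(1.0000,0.0000)
member 6 (3-4): L=2.8960, (cx,cy)=(0.3470,-0.9379)
solve A·x = −loads:
  F[0-1] = -1145.4660 N (compression)
  F[0-2] = -573.1241 N (compression)
  F[1-2] = +1039.7036 N (tension)
  F[1-3] = -765.3571 N (compression)
  F[2-3] = +1330.2559 N (tension)
  F[2-4] = +432.5951 N (tension)
  F[3-4] = -1246.5527 N (compression)
  Rx@0 = +939.3400 N
  Ry@0 = +1085.3470 N
  Ry@4 = +1169.0830 N

-765.357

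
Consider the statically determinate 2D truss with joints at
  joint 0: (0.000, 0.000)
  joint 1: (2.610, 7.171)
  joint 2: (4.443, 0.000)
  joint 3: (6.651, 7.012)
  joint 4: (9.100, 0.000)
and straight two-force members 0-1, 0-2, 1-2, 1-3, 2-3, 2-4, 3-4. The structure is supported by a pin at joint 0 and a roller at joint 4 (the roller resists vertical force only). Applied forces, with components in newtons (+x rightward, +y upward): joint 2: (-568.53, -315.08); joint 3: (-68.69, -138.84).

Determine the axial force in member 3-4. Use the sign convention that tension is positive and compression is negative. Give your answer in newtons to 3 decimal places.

N=5 nodes, M=7 members, R=3 reactions → 2N=10, M+R=10
member 0 (0-1): L=7.6312, (cx,cy)=(0.3420,0.9397)
member 1 (0-2): L=4.4430, (cx,cy)=(1.0000,0.0000)
member 2 (1-2): L=7.4016, (cx,cy)=(0.2477,-0.9688)
member 3 (1-3): L=4.0441, (cx,cy)=(0.9992,-0.0393)
member 4 (2-3): L=7.3514, (cx,cy)=(0.3004,0.9538)
member 5 (2-4): L=4.6570, (cx,cy)=(1.0000,0.0000)
member 6 (3-4): L=7.4274, (cx,cy)=(0.3297,-0.9441)
solve A·x = −loads:
  F[0-1] = -267.6814 N (compression)
  F[0-2] = -545.6685 N (compression)
  F[1-2] = +266.0196 N (tension)
  F[1-3] = -157.5532 N (compression)
  F[2-3] = +60.1230 N (tension)
  F[2-4] = +70.6834 N (tension)
  F[3-4] = -214.3697 N (compression)
  Rx@0 = +637.2200 N
  Ry@0 = +251.5386 N
  Ry@4 = +202.3814 N

-214.370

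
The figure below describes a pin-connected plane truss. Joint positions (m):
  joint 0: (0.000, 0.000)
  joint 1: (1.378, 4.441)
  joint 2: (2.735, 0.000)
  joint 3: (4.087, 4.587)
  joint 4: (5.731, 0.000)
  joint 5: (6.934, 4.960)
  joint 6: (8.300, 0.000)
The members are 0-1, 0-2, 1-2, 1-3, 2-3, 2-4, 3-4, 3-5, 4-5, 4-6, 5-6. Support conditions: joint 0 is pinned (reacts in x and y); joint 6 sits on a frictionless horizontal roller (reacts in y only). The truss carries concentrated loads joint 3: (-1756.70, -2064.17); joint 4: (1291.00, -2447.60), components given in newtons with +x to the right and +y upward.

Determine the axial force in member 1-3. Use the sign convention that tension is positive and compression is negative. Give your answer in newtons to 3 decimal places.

-1684.452

N=7 nodes, M=11 members, R=3 reactions → 2N=14, M+R=14
member 0 (0-1): L=4.6499, (cx,cy)=(0.2964,0.9551)
member 1 (0-2): L=2.7350, (cx,cy)=(1.0000,0.0000)
member 2 (1-2): L=4.6437, (cx,cy)=(0.2922,-0.9563)
member 3 (1-3): L=2.7129, (cx,cy)=(0.9986,0.0538)
member 4 (2-3): L=4.7821, (cx,cy)=(0.2827,0.9592)
member 5 (2-4): L=2.9960, (cx,cy)=(1.0000,0.0000)
member 6 (3-4): L=4.8727, (cx,cy)=(0.3374,-0.9414)
member 7 (3-5): L=2.8713, (cx,cy)=(0.9915,0.1299)
member 8 (4-5): L=5.1038, (cx,cy)=(0.2357,0.9718)
member 9 (4-6): L=2.5690, (cx,cy)=(1.0000,0.0000)
member 10 (5-6): L=5.1447, (cx,cy)=(0.2655,-0.9641)
solve A·x = −loads:
  F[0-1] = -2906.7449 N (compression)
  F[0-2] = +395.7193 N (tension)
  F[1-2] = +2808.0930 N (tension)
  F[1-3] = -1684.4525 N (compression)
  F[2-3] = -2799.7429 N (compression)
  F[2-4] = +2007.8577 N (tension)
  F[3-4] = +627.1319 N (tension)
  F[3-5] = -936.3797 N (compression)
  F[4-5] = +1911.0860 N (tension)
  F[4-6] = +477.9897 N (tension)
  F[5-6] = -1800.2165 N (compression)
  Rx@0 = +465.7000 N
  Ry@0 = +2776.1705 N
  Ry@6 = +1735.5995 N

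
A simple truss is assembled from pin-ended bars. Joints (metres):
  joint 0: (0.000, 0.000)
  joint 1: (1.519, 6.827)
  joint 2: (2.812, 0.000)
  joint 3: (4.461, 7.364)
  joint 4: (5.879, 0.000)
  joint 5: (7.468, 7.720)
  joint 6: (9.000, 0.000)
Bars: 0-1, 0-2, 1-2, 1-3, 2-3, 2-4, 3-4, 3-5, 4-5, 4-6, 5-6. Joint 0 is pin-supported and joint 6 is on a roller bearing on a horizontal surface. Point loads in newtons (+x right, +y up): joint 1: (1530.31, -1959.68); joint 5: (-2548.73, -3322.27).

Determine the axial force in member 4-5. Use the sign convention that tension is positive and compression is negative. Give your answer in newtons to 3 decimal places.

N=7 nodes, M=11 members, R=3 reactions → 2N=14, M+R=14
member 0 (0-1): L=6.9939, (cx,cy)=(0.2172,0.9761)
member 1 (0-2): L=2.8120, (cx,cy)=(1.0000,0.0000)
member 2 (1-2): L=6.9484, (cx,cy)=(0.1861,-0.9825)
member 3 (1-3): L=2.9906, (cx,cy)=(0.9837,0.1796)
member 4 (2-3): L=7.5464, (cx,cy)=(0.2185,0.9758)
member 5 (2-4): L=3.0670, (cx,cy)=(1.0000,0.0000)
member 6 (3-4): L=7.4993, (cx,cy)=(0.1891,-0.9820)
member 7 (3-5): L=3.0280, (cx,cy)=(0.9931,0.1176)
member 8 (4-5): L=7.8818, (cx,cy)=(0.2016,0.9795)
member 9 (4-6): L=3.1210, (cx,cy)=(1.0000,0.0000)
member 10 (5-6): L=7.8705, (cx,cy)=(0.1946,-0.9809)
solve A·x = −loads:
  F[0-1] = -3298.6109 N (compression)
  F[0-2] = -302.0019 N (compression)
  F[1-2] = +836.3012 N (tension)
  F[1-3] = -2442.0443 N (compression)
  F[2-3] = -842.0430 N (compression)
  F[2-4] = +37.6224 N (tension)
  F[3-4] = +949.8645 N (tension)
  F[3-5] = -2785.2741 N (compression)
  F[4-5] = -952.2826 N (compression)
  F[4-6] = +409.2102 N (tension)
  F[5-6] = -2102.2884 N (compression)
  Rx@0 = +1018.4200 N
  Ry@0 = +3219.8726 N
  Ry@6 = +2062.0775 N

-952.283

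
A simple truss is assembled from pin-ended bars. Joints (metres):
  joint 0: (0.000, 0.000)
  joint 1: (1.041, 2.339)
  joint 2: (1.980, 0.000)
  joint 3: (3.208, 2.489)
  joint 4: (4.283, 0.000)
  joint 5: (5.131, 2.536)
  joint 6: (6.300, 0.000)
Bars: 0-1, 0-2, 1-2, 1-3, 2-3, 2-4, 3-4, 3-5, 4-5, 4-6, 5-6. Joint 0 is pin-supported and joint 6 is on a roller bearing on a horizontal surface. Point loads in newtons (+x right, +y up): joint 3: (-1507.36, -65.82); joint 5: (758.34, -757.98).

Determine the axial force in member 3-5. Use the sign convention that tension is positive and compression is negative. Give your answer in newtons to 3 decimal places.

N=7 nodes, M=11 members, R=3 reactions → 2N=14, M+R=14
member 0 (0-1): L=2.5602, (cx,cy)=(0.4066,0.9136)
member 1 (0-2): L=1.9800, (cx,cy)=(1.0000,0.0000)
member 2 (1-2): L=2.5204, (cx,cy)=(0.3726,-0.9280)
member 3 (1-3): L=2.1722, (cx,cy)=(0.9976,0.0691)
member 4 (2-3): L=2.7754, (cx,cy)=(0.4425,0.8968)
member 5 (2-4): L=2.3030, (cx,cy)=(1.0000,0.0000)
member 6 (3-4): L=2.7112, (cx,cy)=(0.3965,-0.9180)
member 7 (3-5): L=1.9236, (cx,cy)=(0.9997,0.0244)
member 8 (4-5): L=2.6740, (cx,cy)=(0.3171,0.9484)
member 9 (4-6): L=2.0170, (cx,cy)=(1.0000,0.0000)
member 10 (5-6): L=2.7925, (cx,cy)=(0.4186,-0.9082)
solve A·x = −loads:
  F[0-1] = -507.0220 N (compression)
  F[0-2] = -542.8600 N (compression)
  F[1-2] = +470.6924 N (tension)
  F[1-3] = -382.4309 N (compression)
  F[2-3] = -487.0777 N (compression)
  F[2-4] = -151.9939 N (compression)
  F[3-4] = +452.3382 N (tension)
  F[3-5] = +731.2003 N (tension)
  F[4-5] = -437.8631 N (compression)
  F[4-6] = +166.2154 N (tension)
  F[5-6] = -397.0493 N (compression)
  Rx@0 = +749.0200 N
  Ry@0 = +463.2163 N
  Ry@6 = +360.5837 N

731.200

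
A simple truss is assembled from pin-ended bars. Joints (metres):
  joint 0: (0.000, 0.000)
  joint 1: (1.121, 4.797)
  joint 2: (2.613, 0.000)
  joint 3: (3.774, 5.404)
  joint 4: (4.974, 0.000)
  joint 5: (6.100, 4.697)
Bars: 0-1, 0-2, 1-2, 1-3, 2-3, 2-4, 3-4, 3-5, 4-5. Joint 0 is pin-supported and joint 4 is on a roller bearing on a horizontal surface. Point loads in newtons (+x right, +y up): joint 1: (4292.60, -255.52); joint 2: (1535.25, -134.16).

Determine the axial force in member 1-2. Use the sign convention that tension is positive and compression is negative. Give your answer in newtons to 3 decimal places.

-4798.967

N=6 nodes, M=9 members, R=3 reactions → 2N=12, M+R=12
member 0 (0-1): L=4.9262, (cx,cy)=(0.2276,0.9738)
member 1 (0-2): L=2.6130, (cx,cy)=(1.0000,0.0000)
member 2 (1-2): L=5.0237, (cx,cy)=(0.2970,-0.9549)
member 3 (1-3): L=2.7216, (cx,cy)=(0.9748,0.2230)
member 4 (2-3): L=5.5273, (cx,cy)=(0.2100,0.9777)
member 5 (2-4): L=2.3610, (cx,cy)=(1.0000,0.0000)
member 6 (3-4): L=5.5356, (cx,cy)=(0.2168,-0.9762)
member 7 (3-5): L=2.4311, (cx,cy)=(0.9568,-0.2908)
member 8 (4-5): L=4.8301, (cx,cy)=(0.2331,0.9724)
solve A·x = −loads:
  F[0-1] = +3982.7207 N (tension)
  F[0-2] = +4921.5545 N (tension)
  F[1-2] = -4798.9670 N (compression)
  F[1-3] = -2011.7142 N (compression)
  F[2-3] = +4824.2176 N (tension)
  F[2-4] = +947.7231 N (tension)
  F[3-4] = -4371.8717 N (compression)
  F[3-5] = +0.0000 N (tension)
  F[4-5] = -0.0000 N (compression)
  Rx@0 = -5827.8500 N
  Ry@0 = -3878.2332 N
  Ry@4 = +4267.9132 N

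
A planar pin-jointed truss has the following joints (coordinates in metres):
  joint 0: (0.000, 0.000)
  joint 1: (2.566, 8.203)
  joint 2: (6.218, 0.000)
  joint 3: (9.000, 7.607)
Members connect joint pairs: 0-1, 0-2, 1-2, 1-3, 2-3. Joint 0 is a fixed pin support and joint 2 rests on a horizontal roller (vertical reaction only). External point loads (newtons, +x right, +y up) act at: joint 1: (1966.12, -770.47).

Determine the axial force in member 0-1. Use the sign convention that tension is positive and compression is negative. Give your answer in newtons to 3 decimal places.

2243.573

N=4 nodes, M=5 members, R=3 reactions → 2N=8, M+R=8
member 0 (0-1): L=8.5950, (cx,cy)=(0.2985,0.9544)
member 1 (0-2): L=6.2180, (cx,cy)=(1.0000,0.0000)
member 2 (1-2): L=8.9792, (cx,cy)=(0.4067,-0.9136)
member 3 (1-3): L=6.4615, (cx,cy)=(0.9957,-0.0922)
member 4 (2-3): L=8.0998, (cx,cy)=(0.3435,0.9392)
solve A·x = −loads:
  F[0-1] = +2243.5734 N (tension)
  F[0-2] = +1296.3088 N (tension)
  F[1-2] = -3187.2498 N (compression)
  F[1-3] = -0.0000 N (tension)
  F[2-3] = +0.0000 N (tension)
  Rx@0 = -1966.1200 N
  Ry@0 = -2141.2554 N
  Ry@2 = +2911.7254 N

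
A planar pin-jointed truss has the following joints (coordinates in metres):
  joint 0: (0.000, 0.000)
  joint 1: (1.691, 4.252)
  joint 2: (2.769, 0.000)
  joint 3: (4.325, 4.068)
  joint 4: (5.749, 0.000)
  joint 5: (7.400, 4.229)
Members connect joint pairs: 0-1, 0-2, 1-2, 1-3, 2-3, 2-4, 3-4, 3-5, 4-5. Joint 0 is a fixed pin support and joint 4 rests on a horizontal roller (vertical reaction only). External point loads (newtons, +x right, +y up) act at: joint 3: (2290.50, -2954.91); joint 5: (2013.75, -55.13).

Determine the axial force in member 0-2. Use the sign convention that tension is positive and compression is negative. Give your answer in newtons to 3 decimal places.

N=6 nodes, M=9 members, R=3 reactions → 2N=12, M+R=12
member 0 (0-1): L=4.5759, (cx,cy)=(0.3695,0.9292)
member 1 (0-2): L=2.7690, (cx,cy)=(1.0000,0.0000)
member 2 (1-2): L=4.3865, (cx,cy)=(0.2458,-0.9693)
member 3 (1-3): L=2.6404, (cx,cy)=(0.9976,-0.0697)
member 4 (2-3): L=4.3554, (cx,cy)=(0.3573,0.9340)
member 5 (2-4): L=2.9800, (cx,cy)=(1.0000,0.0000)
member 6 (3-4): L=4.3100, (cx,cy)=(0.3304,-0.9438)
member 7 (3-5): L=3.0792, (cx,cy)=(0.9986,0.0523)
member 8 (4-5): L=4.5399, (cx,cy)=(0.3637,0.9315)
solve A·x = −loads:
  F[0-1] = +2567.7664 N (tension)
  F[0-2] = +3355.3481 N (tension)
  F[1-2] = -2575.4867 N (compression)
  F[1-3] = +1585.6896 N (tension)
  F[2-3] = +2672.8961 N (tension)
  F[2-4] = +1767.5090 N (tension)
  F[3-4] = -5543.4242 N (compression)
  F[3-5] = +2080.5886 N (tension)
  F[4-5] = -175.9644 N (compression)
  Rx@0 = -4304.2500 N
  Ry@0 = -2386.0029 N
  Ry@4 = +5396.0429 N

3355.348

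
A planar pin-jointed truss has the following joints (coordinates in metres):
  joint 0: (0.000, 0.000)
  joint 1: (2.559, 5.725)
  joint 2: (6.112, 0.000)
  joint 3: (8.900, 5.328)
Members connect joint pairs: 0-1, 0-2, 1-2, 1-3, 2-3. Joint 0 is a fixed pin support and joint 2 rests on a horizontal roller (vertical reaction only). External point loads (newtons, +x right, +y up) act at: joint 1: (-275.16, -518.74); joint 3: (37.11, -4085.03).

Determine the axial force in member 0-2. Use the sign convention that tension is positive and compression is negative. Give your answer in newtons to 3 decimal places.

N=4 nodes, M=5 members, R=3 reactions → 2N=8, M+R=8
member 0 (0-1): L=6.2709, (cx,cy)=(0.4081,0.9129)
member 1 (0-2): L=6.1120, (cx,cy)=(1.0000,0.0000)
member 2 (1-2): L=6.7379, (cx,cy)=(0.5273,-0.8497)
member 3 (1-3): L=6.3534, (cx,cy)=(0.9980,-0.0625)
member 4 (2-3): L=6.0134, (cx,cy)=(0.4636,0.8860)
solve A·x = −loads:
  F[0-1] = +1463.8892 N (tension)
  F[0-2] = -835.4278 N (compression)
  F[1-2] = -2338.5904 N (compression)
  F[1-3] = +2109.8341 N (tension)
  F[2-3] = -4461.7104 N (compression)
  Rx@0 = +238.0500 N
  Ry@0 = -1336.4548 N
  Ry@2 = +5940.2248 N

-835.428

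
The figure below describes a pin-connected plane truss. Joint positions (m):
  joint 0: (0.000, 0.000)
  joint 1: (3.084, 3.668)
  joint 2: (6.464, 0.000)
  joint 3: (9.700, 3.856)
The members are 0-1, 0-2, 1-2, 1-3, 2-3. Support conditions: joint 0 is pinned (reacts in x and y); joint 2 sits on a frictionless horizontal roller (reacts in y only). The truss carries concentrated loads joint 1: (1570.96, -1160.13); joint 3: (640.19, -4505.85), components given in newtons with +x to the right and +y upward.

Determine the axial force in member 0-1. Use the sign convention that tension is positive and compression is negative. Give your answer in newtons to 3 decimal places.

N=4 nodes, M=5 members, R=3 reactions → 2N=8, M+R=8
member 0 (0-1): L=4.7922, (cx,cy)=(0.6435,0.7654)
member 1 (0-2): L=6.4640, (cx,cy)=(1.0000,0.0000)
member 2 (1-2): L=4.9878, (cx,cy)=(0.6776,-0.7354)
member 3 (1-3): L=6.6187, (cx,cy)=(0.9996,0.0284)
member 4 (2-3): L=5.0339, (cx,cy)=(0.6428,0.7660)
solve A·x = −loads:
  F[0-1] = +3818.1210 N (tension)
  F[0-2] = -245.9803 N (compression)
  F[1-2] = -5376.5427 N (compression)
  F[1-3] = +4531.3967 N (tension)
  F[2-3] = -6050.3247 N (compression)
  Rx@0 = -2211.1500 N
  Ry@0 = -2922.4234 N
  Ry@2 = +8588.4034 N

3818.121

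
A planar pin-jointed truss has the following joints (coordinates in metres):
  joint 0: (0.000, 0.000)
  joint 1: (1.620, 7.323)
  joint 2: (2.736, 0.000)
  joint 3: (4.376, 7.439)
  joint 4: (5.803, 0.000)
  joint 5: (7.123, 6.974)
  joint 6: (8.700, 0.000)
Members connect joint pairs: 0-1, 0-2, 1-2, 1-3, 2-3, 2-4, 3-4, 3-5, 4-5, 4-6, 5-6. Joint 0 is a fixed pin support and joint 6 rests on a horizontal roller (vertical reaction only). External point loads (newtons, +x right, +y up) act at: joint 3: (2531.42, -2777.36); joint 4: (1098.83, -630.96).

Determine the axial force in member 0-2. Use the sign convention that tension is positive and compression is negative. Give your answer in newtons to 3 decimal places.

3503.263

N=7 nodes, M=11 members, R=3 reactions → 2N=14, M+R=14
member 0 (0-1): L=7.5000, (cx,cy)=(0.2160,0.9764)
member 1 (0-2): L=2.7360, (cx,cy)=(1.0000,0.0000)
member 2 (1-2): L=7.4075, (cx,cy)=(0.1507,-0.9886)
member 3 (1-3): L=2.7584, (cx,cy)=(0.9991,0.0421)
member 4 (2-3): L=7.6176, (cx,cy)=(0.2153,0.9766)
member 5 (2-4): L=3.0670, (cx,cy)=(1.0000,0.0000)
member 6 (3-4): L=7.5746, (cx,cy)=(0.1884,-0.9821)
member 7 (3-5): L=2.7861, (cx,cy)=(0.9860,-0.1669)
member 8 (4-5): L=7.0978, (cx,cy)=(0.1860,0.9826)
member 9 (4-6): L=2.8970, (cx,cy)=(1.0000,0.0000)
member 10 (5-6): L=7.1501, (cx,cy)=(0.2206,-0.9754)
solve A·x = −loads:
  F[0-1] = +587.9056 N (tension)
  F[0-2] = +3503.2632 N (tension)
  F[1-2] = -571.5819 N (compression)
  F[1-3] = +213.2884 N (tension)
  F[2-3] = +578.6267 N (tension)
  F[2-4] = +3292.5778 N (tension)
  F[3-4] = -3136.2109 N (compression)
  F[3-5] = -1625.7137 N (compression)
  F[4-5] = +3776.9019 N (tension)
  F[4-6] = +900.5107 N (tension)
  F[5-6] = -4082.8923 N (compression)
  Rx@0 = -3630.2500 N
  Ry@0 = -574.0273 N
  Ry@6 = +3982.3473 N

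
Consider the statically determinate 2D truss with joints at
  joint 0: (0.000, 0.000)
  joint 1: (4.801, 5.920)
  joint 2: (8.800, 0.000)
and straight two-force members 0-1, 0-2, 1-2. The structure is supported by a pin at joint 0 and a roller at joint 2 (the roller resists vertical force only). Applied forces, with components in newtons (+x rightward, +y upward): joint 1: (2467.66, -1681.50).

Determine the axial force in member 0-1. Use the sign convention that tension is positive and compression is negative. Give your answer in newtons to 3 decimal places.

1153.528

N=3 nodes, M=3 members, R=3 reactions → 2N=6, M+R=6
member 0 (0-1): L=7.6221, (cx,cy)=(0.6299,0.7767)
member 1 (0-2): L=8.8000, (cx,cy)=(1.0000,0.0000)
member 2 (1-2): L=7.1441, (cx,cy)=(0.5598,-0.8287)
solve A·x = −loads:
  F[0-1] = +1153.5275 N (tension)
  F[0-2] = +1741.0748 N (tension)
  F[1-2] = -3110.3879 N (compression)
  Rx@0 = -2467.6600 N
  Ry@0 = -895.9351 N
  Ry@2 = +2577.4351 N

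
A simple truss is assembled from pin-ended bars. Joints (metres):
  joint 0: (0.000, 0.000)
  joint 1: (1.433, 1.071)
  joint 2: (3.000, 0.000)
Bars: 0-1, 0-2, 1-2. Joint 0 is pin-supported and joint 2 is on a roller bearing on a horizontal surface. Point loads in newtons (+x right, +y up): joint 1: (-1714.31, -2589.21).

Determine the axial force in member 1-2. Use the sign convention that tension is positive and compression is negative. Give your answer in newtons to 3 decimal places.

-1107.223

N=3 nodes, M=3 members, R=3 reactions → 2N=6, M+R=6
member 0 (0-1): L=1.7890, (cx,cy)=(0.8010,0.5987)
member 1 (0-2): L=3.0000, (cx,cy)=(1.0000,0.0000)
member 2 (1-2): L=1.8980, (cx,cy)=(0.8256,-0.5643)
solve A·x = −loads:
  F[0-1] = -3281.4071 N (compression)
  F[0-2] = +914.1135 N (tension)
  F[1-2] = -1107.2226 N (compression)
  Rx@0 = +1714.3100 N
  Ry@0 = +1964.4394 N
  Ry@2 = +624.7706 N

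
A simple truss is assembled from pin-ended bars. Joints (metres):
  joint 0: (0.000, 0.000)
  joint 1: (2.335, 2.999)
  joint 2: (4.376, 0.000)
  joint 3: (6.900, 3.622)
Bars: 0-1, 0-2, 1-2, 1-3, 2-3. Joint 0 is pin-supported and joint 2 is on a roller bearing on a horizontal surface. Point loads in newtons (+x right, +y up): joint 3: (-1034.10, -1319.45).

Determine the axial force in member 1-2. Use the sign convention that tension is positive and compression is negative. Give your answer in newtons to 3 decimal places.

93.861

N=4 nodes, M=5 members, R=3 reactions → 2N=8, M+R=8
member 0 (0-1): L=3.8008, (cx,cy)=(0.6143,0.7890)
member 1 (0-2): L=4.3760, (cx,cy)=(1.0000,0.0000)
member 2 (1-2): L=3.6276, (cx,cy)=(0.5626,-0.8267)
member 3 (1-3): L=4.6073, (cx,cy)=(0.9908,0.1352)
member 4 (2-3): L=4.4147, (cx,cy)=(0.5717,0.8204)
solve A·x = −loads:
  F[0-1] = -120.2541 N (compression)
  F[0-2] = -960.2229 N (compression)
  F[1-2] = +93.8613 N (tension)
  F[1-3] = -127.8602 N (compression)
  F[2-3] = -1587.1430 N (compression)
  Rx@0 = +1034.1000 N
  Ry@0 = +94.8854 N
  Ry@2 = +1224.5646 N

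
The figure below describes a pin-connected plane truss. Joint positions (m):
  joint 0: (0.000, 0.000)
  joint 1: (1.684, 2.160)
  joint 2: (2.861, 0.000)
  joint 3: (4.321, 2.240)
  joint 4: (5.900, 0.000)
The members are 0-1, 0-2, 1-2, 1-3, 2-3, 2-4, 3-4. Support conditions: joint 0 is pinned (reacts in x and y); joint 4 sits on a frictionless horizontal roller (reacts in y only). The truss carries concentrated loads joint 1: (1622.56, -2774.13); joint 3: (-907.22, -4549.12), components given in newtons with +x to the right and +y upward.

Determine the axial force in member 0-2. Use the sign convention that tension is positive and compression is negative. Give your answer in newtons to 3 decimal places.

3015.411

N=5 nodes, M=7 members, R=3 reactions → 2N=10, M+R=10
member 0 (0-1): L=2.7389, (cx,cy)=(0.6149,0.7886)
member 1 (0-2): L=2.8610, (cx,cy)=(1.0000,0.0000)
member 2 (1-2): L=2.4599, (cx,cy)=(0.4785,-0.8781)
member 3 (1-3): L=2.6382, (cx,cy)=(0.9995,0.0303)
member 4 (2-3): L=2.6738, (cx,cy)=(0.5460,0.8378)
member 5 (2-4): L=3.0390, (cx,cy)=(1.0000,0.0000)
member 6 (3-4): L=2.7406, (cx,cy)=(0.5762,-0.8173)
solve A·x = −loads:
  F[0-1] = -3740.8637 N (compression)
  F[0-2] = +3015.4107 N (tension)
  F[1-2] = +63.9433 N (tension)
  F[1-3] = -3955.0452 N (compression)
  F[2-3] = -67.0221 N (compression)
  F[2-4] = +3082.6031 N (tension)
  F[3-4] = -5350.3202 N (compression)
  Rx@0 = -715.3400 N
  Ry@0 = +2950.2095 N
  Ry@4 = +4373.0405 N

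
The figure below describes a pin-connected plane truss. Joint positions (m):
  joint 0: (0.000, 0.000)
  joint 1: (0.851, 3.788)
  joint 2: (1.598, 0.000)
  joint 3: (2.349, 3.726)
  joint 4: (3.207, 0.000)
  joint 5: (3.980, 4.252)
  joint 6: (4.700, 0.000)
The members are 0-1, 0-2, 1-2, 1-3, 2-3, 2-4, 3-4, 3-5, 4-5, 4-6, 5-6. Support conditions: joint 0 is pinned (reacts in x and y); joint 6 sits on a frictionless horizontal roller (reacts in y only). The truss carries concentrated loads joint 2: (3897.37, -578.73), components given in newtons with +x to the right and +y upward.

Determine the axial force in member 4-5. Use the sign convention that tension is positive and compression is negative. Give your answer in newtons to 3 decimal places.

N=7 nodes, M=11 members, R=3 reactions → 2N=14, M+R=14
member 0 (0-1): L=3.8824, (cx,cy)=(0.2192,0.9757)
member 1 (0-2): L=1.5980, (cx,cy)=(1.0000,0.0000)
member 2 (1-2): L=3.8610, (cx,cy)=(0.1935,-0.9811)
member 3 (1-3): L=1.4993, (cx,cy)=(0.9991,-0.0414)
member 4 (2-3): L=3.8009, (cx,cy)=(0.1976,0.9803)
member 5 (2-4): L=1.6090, (cx,cy)=(1.0000,0.0000)
member 6 (3-4): L=3.8235, (cx,cy)=(0.2244,-0.9745)
member 7 (3-5): L=1.7137, (cx,cy)=(0.9517,0.3069)
member 8 (4-5): L=4.3217, (cx,cy)=(0.1789,0.9839)
member 9 (4-6): L=1.4930, (cx,cy)=(1.0000,0.0000)
member 10 (5-6): L=4.3125, (cx,cy)=(0.1670,-0.9860)
solve A·x = −loads:
  F[0-1] = -391.4821 N (compression)
  F[0-2] = +3983.1803 N (tension)
  F[1-2] = +396.1714 N (tension)
  F[1-3] = -162.5989 N (compression)
  F[2-3] = +193.8661 N (tension)
  F[2-4] = +124.1551 N (tension)
  F[3-4] = -226.2069 N (compression)
  F[3-5] = -77.1164 N (compression)
  F[4-5] = +224.0510 N (tension)
  F[4-6] = +33.3192 N (tension)
  F[5-6] = -199.5693 N (compression)
  Rx@0 = -3897.3700 N
  Ry@0 = +381.9618 N
  Ry@6 = +196.7682 N

224.051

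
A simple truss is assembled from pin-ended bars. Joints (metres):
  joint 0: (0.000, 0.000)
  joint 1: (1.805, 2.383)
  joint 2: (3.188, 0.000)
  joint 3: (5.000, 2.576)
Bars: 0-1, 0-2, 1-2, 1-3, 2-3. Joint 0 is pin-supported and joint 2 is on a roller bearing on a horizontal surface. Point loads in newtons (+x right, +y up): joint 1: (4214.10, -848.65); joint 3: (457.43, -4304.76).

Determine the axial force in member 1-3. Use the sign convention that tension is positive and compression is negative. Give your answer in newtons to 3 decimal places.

N=4 nodes, M=5 members, R=3 reactions → 2N=8, M+R=8
member 0 (0-1): L=2.9894, (cx,cy)=(0.6038,0.7971)
member 1 (0-2): L=3.1880, (cx,cy)=(1.0000,0.0000)
member 2 (1-2): L=2.7552, (cx,cy)=(0.5020,-0.8649)
member 3 (1-3): L=3.2008, (cx,cy)=(0.9982,0.0603)
member 4 (2-3): L=3.1495, (cx,cy)=(0.5753,0.8179)
solve A·x = −loads:
  F[0-1] = +7022.8565 N (tension)
  F[0-2] = +431.1764 N (tension)
  F[1-2] = -7199.6738 N (compression)
  F[1-3] = +3646.7770 N (tension)
  F[2-3] = -5531.9172 N (compression)
  Rx@0 = -4671.5300 N
  Ry@0 = -5598.2064 N
  Ry@2 = +10751.6164 N

3646.777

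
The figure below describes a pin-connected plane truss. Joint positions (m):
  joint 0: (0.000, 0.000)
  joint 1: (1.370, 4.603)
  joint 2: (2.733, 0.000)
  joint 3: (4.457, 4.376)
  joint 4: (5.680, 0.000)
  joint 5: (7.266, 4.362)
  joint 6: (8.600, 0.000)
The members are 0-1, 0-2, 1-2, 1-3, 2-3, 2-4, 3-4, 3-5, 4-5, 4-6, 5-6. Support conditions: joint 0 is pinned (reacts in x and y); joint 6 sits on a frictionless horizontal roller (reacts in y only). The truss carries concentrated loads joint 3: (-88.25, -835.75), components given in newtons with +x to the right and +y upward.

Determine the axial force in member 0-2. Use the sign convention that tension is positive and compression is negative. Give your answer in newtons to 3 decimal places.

44.947

N=7 nodes, M=11 members, R=3 reactions → 2N=14, M+R=14
member 0 (0-1): L=4.8026, (cx,cy)=(0.2853,0.9584)
member 1 (0-2): L=2.7330, (cx,cy)=(1.0000,0.0000)
member 2 (1-2): L=4.8006, (cx,cy)=(0.2839,-0.9588)
member 3 (1-3): L=3.0953, (cx,cy)=(0.9973,-0.0733)
member 4 (2-3): L=4.7034, (cx,cy)=(0.3665,0.9304)
member 5 (2-4): L=2.9470, (cx,cy)=(1.0000,0.0000)
member 6 (3-4): L=4.5437, (cx,cy)=(0.2692,-0.9631)
member 7 (3-5): L=2.8090, (cx,cy)=(1.0000,-0.0050)
member 8 (4-5): L=4.6414, (cx,cy)=(0.3417,0.9398)
member 9 (4-6): L=2.9200, (cx,cy)=(1.0000,0.0000)
member 10 (5-6): L=4.5614, (cx,cy)=(0.2925,-0.9563)
solve A·x = −loads:
  F[0-1] = -466.9239 N (compression)
  F[0-2] = +44.9470 N (tension)
  F[1-2] = +487.5614 N (tension)
  F[1-3] = -272.3614 N (compression)
  F[2-3] = -502.4685 N (compression)
  F[2-4] = +367.5563 N (tension)
  F[3-4] = -401.7618 N (compression)
  F[3-5] = -259.4194 N (compression)
  F[4-5] = +411.7174 N (tension)
  F[4-6] = +118.7289 N (tension)
  F[5-6] = -405.9767 N (compression)
  Rx@0 = +88.2500 N
  Ry@0 = +447.5226 N
  Ry@6 = +388.2274 N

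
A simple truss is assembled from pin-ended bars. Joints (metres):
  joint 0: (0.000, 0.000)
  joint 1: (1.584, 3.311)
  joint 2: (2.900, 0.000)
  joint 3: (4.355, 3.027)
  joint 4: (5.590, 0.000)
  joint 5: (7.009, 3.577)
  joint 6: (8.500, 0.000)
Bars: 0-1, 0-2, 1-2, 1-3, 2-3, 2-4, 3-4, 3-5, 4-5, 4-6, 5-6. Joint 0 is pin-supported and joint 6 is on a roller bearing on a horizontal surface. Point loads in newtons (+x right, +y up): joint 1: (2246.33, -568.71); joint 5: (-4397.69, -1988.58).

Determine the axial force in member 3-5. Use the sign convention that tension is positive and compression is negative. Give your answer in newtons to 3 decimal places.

N=7 nodes, M=11 members, R=3 reactions → 2N=14, M+R=14
member 0 (0-1): L=3.6704, (cx,cy)=(0.4316,0.9021)
member 1 (0-2): L=2.9000, (cx,cy)=(1.0000,0.0000)
member 2 (1-2): L=3.5629, (cx,cy)=(0.3694,-0.9293)
member 3 (1-3): L=2.7855, (cx,cy)=(0.9948,-0.1020)
member 4 (2-3): L=3.3585, (cx,cy)=(0.4332,0.9013)
member 5 (2-4): L=2.6900, (cx,cy)=(1.0000,0.0000)
member 6 (3-4): L=3.2692, (cx,cy)=(0.3778,-0.9259)
member 7 (3-5): L=2.7104, (cx,cy)=(0.9792,0.2029)
member 8 (4-5): L=3.8482, (cx,cy)=(0.3687,0.9295)
member 9 (4-6): L=2.9100, (cx,cy)=(1.0000,0.0000)
member 10 (5-6): L=3.8753, (cx,cy)=(0.3847,-0.9230)
solve A·x = −loads:
  F[0-1] = -1981.1795 N (compression)
  F[0-2] = -1296.3591 N (compression)
  F[1-2] = +1723.4462 N (tension)
  F[1-3] = -3757.4790 N (compression)
  F[2-3] = -1776.9908 N (compression)
  F[2-4] = +110.0447 N (tension)
  F[3-4] = +283.1361 N (tension)
  F[3-5] = -4712.7430 N (compression)
  F[4-5] = -282.0310 N (compression)
  F[4-6] = +321.0008 N (tension)
  F[5-6] = -834.3240 N (compression)
  Rx@0 = +2151.3600 N
  Ry@0 = +1787.1894 N
  Ry@6 = +770.1006 N

-4712.743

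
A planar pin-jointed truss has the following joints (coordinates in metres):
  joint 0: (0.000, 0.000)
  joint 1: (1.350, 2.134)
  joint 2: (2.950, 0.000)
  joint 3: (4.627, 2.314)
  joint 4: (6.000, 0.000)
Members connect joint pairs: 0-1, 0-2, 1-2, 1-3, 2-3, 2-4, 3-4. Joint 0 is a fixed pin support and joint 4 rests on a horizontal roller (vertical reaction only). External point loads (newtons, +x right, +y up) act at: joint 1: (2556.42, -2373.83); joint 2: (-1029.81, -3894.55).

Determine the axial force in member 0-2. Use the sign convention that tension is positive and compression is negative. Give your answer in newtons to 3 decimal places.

3367.655

N=5 nodes, M=7 members, R=3 reactions → 2N=10, M+R=10
member 0 (0-1): L=2.5252, (cx,cy)=(0.5346,0.8451)
member 1 (0-2): L=2.9500, (cx,cy)=(1.0000,0.0000)
member 2 (1-2): L=2.6672, (cx,cy)=(0.5999,-0.8001)
member 3 (1-3): L=3.2819, (cx,cy)=(0.9985,0.0548)
member 4 (2-3): L=2.8578, (cx,cy)=(0.5868,0.8097)
member 5 (2-4): L=3.0500, (cx,cy)=(1.0000,0.0000)
member 6 (3-4): L=2.6907, (cx,cy)=(0.5103,-0.8600)
solve A·x = −loads:
  F[0-1] = -3443.6600 N (compression)
  F[0-2] = +3367.6548 N (tension)
  F[1-2] = +353.9315 N (tension)
  F[1-3] = -4616.7301 N (compression)
  F[2-3] = +4460.0350 N (tension)
  F[2-4] = +1992.5503 N (tension)
  F[3-4] = -3904.8089 N (compression)
  Rx@0 = -1526.6100 N
  Ry@0 = +2910.2145 N
  Ry@4 = +3358.1655 N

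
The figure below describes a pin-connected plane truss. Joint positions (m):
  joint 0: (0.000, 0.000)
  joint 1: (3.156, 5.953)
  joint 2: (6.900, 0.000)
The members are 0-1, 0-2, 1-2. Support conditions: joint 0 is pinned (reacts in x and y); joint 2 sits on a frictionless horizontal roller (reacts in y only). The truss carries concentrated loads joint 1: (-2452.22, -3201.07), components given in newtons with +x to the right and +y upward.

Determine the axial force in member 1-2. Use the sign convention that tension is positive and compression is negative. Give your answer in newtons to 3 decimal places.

N=3 nodes, M=3 members, R=3 reactions → 2N=6, M+R=6
member 0 (0-1): L=6.7378, (cx,cy)=(0.4684,0.8835)
member 1 (0-2): L=6.9000, (cx,cy)=(1.0000,0.0000)
member 2 (1-2): L=7.0325, (cx,cy)=(0.5324,-0.8465)
solve A·x = −loads:
  F[0-1] = -4360.5161 N (compression)
  F[0-2] = -409.7583 N (compression)
  F[1-2] = +769.6625 N (tension)
  Rx@0 = +2452.2200 N
  Ry@0 = +3852.5901 N
  Ry@2 = -651.5201 N

769.662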